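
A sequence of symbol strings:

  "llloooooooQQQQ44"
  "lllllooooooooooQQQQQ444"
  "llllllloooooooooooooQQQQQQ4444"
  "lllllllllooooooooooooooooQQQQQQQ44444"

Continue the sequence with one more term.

The n-th term is 2n-1 l's then 3n+1 o's then n+2 Q's then n 4's, where the shown terms are n = 2, 3, 4, 5.
For the next term, n = 6, so the run lengths are 11, 19, 8, 6.

llllllllllloooooooooooooooooooQQQQQQQQ444444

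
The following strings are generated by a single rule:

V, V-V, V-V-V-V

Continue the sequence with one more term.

Each string is two copies of the previous one joined by '-'.
One more doubling of V-V-V-V gives the answer.

V-V-V-V-V-V-V-V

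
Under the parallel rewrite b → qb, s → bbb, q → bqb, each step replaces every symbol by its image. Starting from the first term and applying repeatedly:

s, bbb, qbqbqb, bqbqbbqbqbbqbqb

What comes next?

φ(bqbqbbqbqbbqbqb) expands symbol-by-symbol to qb bqb qb bqb qb qb bqb qb bqb qb qb bqb qb bqb qb; joining the 15 pieces gives the next term.

qbbqbqbbqbqbqbbqbqbbqbqbqbbqbqbbqbqb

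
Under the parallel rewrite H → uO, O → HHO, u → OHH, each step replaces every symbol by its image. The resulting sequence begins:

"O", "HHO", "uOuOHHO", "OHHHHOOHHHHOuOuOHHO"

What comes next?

Applying the rule to each of the 19 symbols of OHHHHOOHHHHOuOuOHHO gives the pieces HHO uO uO uO uO HHO HHO uO uO uO uO HHO OHH HHO OHH HHO uO uO HHO, which concatenate to the answer.

HHOuOuOuOuOHHOHHOuOuOuOuOHHOOHHHHOOHHHHOuOuOHHO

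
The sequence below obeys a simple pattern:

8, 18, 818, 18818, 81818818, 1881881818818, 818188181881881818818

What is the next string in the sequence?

Each term (from the third on) is the two preceding terms concatenated in order: term 3 = 8·18 = 818.
So term 8 is 1881881818818·818188181881881818818.

1881881818818818188181881881818818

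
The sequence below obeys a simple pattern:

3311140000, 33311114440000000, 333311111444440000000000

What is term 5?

Each string has the form 3^{n+1} 1^{n+2} 4^{2n-1} 0^{3n+1} (n = 1, 2, …).
Setting n = 5 gives 6, 7, 9, 16 characters in each block.

33333311111114444444440000000000000000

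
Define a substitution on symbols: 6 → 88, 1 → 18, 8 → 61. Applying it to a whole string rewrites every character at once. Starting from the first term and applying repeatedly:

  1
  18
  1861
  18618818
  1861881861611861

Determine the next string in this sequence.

Rewriting the 16 symbols of 1861881861611861 one by one yields 18 61 88 18 61 61 18 61 88 18 88 18 18 61 88 18; concatenated:

18618818616118618818881818618818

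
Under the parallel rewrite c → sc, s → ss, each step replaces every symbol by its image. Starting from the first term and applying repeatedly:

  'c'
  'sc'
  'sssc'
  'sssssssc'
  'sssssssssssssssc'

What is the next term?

Replace each of the 16 characters of sssssssssssssssc in place — ss ss ss ss ss ss ss ss ss ss ss ss ss ss ss sc — and concatenate.

sssssssssssssssssssssssssssssssc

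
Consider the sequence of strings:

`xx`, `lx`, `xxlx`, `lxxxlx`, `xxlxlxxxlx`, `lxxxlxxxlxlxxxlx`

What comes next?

This is a Fibonacci-style word recurrence s(k) = s(k−2)·s(k−1): e.g. xx·lx = xxlx.
So term 7 is xxlxlxxxlx·lxxxlxxxlxlxxxlx.

xxlxlxxxlxlxxxlxxxlxlxxxlx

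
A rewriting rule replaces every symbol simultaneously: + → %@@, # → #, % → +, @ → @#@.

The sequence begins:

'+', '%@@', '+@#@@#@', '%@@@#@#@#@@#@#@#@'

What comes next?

φ(%@@@#@#@#@@#@#@#@) expands symbol-by-symbol to + @#@ @#@ @#@ # @#@ # @#@ # @#@ @#@ # @#@ # @#@ # @#@; joining the 17 pieces gives the next term.

+@#@@#@@#@#@#@#@#@#@#@@#@#@#@#@#@#@#@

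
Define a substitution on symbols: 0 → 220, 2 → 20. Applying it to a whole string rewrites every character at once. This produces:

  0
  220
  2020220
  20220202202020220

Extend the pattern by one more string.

Rewriting the 17 symbols of 20220202202020220 one by one yields 20 220 20 20 220 20 220 20 20 220 20 220 20 220 20 20 220; concatenated:

20220202022020220202022020220202202020220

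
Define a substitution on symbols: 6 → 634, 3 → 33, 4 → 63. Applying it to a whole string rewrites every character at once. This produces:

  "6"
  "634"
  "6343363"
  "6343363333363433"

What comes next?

Rewriting the 16 symbols of 6343363333363433 one by one yields 634 33 63 33 33 634 33 33 33 33 33 634 33 63 33 33; concatenated:

63433633333634333333333363433633333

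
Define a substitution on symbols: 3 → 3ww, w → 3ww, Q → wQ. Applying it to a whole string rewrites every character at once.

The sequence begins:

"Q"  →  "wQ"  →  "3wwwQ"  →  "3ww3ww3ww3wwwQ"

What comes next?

Rewriting the 14 symbols of 3ww3ww3ww3wwwQ one by one yields 3ww 3ww 3ww 3ww 3ww 3ww 3ww 3ww 3ww 3ww 3ww 3ww 3ww wQ; concatenated:

3ww3ww3ww3ww3ww3ww3ww3ww3ww3ww3ww3ww3wwwQ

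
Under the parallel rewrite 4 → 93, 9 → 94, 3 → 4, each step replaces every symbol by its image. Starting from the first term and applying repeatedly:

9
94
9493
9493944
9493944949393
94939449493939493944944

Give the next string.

Replace each of the 23 characters of 94939449493939493944944 in place — 94 93 94 4 94 93 93 94 93 94 4 94 4 94 93 94 4 94 93 93 94 93 93 — and concatenate.

949394494939394939449449493944949393949393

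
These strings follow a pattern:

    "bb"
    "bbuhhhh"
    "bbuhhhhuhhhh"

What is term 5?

bbuhhhhuhhhhuhhhhuhhhh

The strings grow by a fixed suffix uhhhh each time.
From bbuhhhhuhhhh, 2 further steps: bbuhhhhuhhhh → bbuhhhhuhhhhuhhhh → (answer).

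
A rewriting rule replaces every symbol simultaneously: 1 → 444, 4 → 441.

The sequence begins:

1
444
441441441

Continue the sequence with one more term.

Expanding 441441441: 4→441, 4→441, 1→444, 4→441, 4→441, 1→444, 4→441, 4→441, 1→444. Concatenated: 441 441 444 441 441 444 441 441 444.

441441444441441444441441444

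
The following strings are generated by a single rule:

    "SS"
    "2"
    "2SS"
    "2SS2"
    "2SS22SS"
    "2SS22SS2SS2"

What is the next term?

2SS22SS2SS22SS22SS

Each term (from the third on) is the previous term followed by the one before it: term 3 = 2·SS = 2SS.
Continuing: 2SS22SS2SS2 · 2SS22SS gives term 7.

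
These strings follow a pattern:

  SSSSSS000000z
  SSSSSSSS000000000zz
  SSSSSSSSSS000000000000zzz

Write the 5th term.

Each string has the form S^{2n+2} 0^{3n} z^{n-1}, where the shown terms are n = 2, 3, 4.
For term 5, n = 6, so the run lengths are 14, 18, 5.

SSSSSSSSSSSSSS000000000000000000zzzzz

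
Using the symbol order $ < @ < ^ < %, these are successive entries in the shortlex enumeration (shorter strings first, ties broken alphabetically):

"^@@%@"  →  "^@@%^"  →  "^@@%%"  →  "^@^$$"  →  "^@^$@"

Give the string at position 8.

Stepping forward 3 times from ^@^$@: ^@^$@ → ^@^$^ → ^@^$%, then the target.

^@^@$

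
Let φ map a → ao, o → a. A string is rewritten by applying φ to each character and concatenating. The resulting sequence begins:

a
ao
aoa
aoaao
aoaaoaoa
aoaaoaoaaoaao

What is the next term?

Applying the rule to each of the 13 symbols of aoaaoaoaaoaao gives the pieces ao a ao ao a ao a ao ao a ao ao a, which concatenate to the answer.

aoaaoaoaaoaaoaoaaoaoa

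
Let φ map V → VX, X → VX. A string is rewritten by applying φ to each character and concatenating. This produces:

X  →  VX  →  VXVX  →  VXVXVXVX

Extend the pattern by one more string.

Apply φ to VXVXVXVX symbol by symbol: V→VX, X→VX, V→VX, X→VX, V→VX, X→VX, V→VX, X→VX; joined: VX VX VX VX VX VX VX VX.

VXVXVXVXVXVXVXVX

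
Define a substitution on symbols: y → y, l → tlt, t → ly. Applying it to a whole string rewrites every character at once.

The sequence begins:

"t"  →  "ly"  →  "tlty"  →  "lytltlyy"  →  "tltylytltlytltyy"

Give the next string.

Rewriting the 16 symbols of tltylytltlytltyy one by one yields ly tlt ly y tlt y ly tlt ly tlt y ly tlt ly y y; concatenated:

lytltlyytltylytltlytltylytltlyyy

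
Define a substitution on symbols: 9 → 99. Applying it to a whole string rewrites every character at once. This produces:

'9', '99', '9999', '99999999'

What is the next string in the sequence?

Rewriting each symbol of 99999999: 9→99, 9→99, 9→99, 9→99, 9→99, 9→99, 9→99, 9→99, which concatenates to 99 99 99 99 99 99 99 99.

9999999999999999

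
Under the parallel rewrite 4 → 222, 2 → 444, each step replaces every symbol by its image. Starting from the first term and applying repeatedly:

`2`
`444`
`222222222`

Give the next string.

444444444444444444444444444

Rewriting each symbol of 222222222: 2→444, 2→444, 2→444, 2→444, 2→444, 2→444, 2→444, 2→444, 2→444, which concatenates to 444 444 444 444 444 444 444 444 444.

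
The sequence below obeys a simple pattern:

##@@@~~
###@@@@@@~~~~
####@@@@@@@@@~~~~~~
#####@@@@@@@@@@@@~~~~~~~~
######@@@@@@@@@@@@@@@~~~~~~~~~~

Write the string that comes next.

#######@@@@@@@@@@@@@@@@@@~~~~~~~~~~~~

The n-th term is n+1 #'s then 3n @'s then 2n ~'s (n = 1, 2, …).
Setting n = 6 gives 7, 18, 12 characters in each block.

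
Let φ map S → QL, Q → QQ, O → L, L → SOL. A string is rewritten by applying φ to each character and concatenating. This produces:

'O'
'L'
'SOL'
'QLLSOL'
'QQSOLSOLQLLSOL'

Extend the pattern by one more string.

Applying the rule to each of the 14 symbols of QQSOLSOLQLLSOL gives the pieces QQ QQ QL L SOL QL L SOL QQ SOL SOL QL L SOL, which concatenate to the answer.

QQQQQLLSOLQLLSOLQQSOLSOLQLLSOL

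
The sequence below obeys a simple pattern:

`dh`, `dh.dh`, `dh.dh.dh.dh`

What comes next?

Every step duplicates the string with '.' between the halves.
Doubling dh.dh.dh.dh with '.' between the halves:

dh.dh.dh.dh.dh.dh.dh.dh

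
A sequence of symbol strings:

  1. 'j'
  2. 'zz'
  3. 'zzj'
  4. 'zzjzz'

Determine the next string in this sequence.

This is a Fibonacci-style word recurrence s(k) = s(k−1)·s(k−2): e.g. zz·j = zzj.
So term 5 is zzjzz·zzj.

zzjzzzzj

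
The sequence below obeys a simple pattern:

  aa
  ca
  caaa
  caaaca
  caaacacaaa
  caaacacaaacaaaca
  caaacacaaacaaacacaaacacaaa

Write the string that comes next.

caaacacaaacaaacacaaacacaaacaaacacaaacaaaca

Each term (from the third on) is the previous term followed by the one before it: term 3 = ca·aa = caaa.
The next term joins caaacacaaacaaacacaaacacaaa and caaacacaaacaaaca.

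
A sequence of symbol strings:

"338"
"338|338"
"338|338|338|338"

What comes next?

Every step duplicates the string with '|' between the halves.
Doubling 338|338|338|338 with '|' between the halves:

338|338|338|338|338|338|338|338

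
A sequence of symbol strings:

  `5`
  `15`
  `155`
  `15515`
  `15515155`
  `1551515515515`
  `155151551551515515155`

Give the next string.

1551515515515155151551551515515515

From term 3 onward, concatenate the last term with the second-to-last: 15·5 = 155, 155·15 = 15515, …
Continuing: 155151551551515515155 · 1551515515515 gives term 8.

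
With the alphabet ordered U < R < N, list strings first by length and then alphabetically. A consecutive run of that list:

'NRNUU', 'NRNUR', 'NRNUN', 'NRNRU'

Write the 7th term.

NRNNU

Stepping forward 3 times from NRNRU: NRNRU → NRNRR → NRNRN, then the target.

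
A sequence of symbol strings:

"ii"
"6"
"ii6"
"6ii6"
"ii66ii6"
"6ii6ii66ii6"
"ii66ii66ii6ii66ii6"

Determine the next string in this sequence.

6ii6ii66ii6ii66ii66ii6ii66ii6

From term 3 onward, concatenate the second-to-last term with the last: ii·6 = ii6, 6·ii6 = 6ii6, …
So term 8 is 6ii6ii66ii6·ii66ii66ii6ii66ii6.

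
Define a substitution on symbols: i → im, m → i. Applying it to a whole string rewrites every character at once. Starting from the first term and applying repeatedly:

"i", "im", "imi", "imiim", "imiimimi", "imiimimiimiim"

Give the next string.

Replace each of the 13 characters of imiimimiimiim in place — im i im im i im i im im i im im i — and concatenate.

imiimimiimiimimiimimi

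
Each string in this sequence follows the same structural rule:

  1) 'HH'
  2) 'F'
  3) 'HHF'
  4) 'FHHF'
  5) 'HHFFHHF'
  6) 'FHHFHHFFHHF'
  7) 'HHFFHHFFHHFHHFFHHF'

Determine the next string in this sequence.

FHHFHHFFHHFHHFFHHFFHHFHHFFHHF

From term 3 onward, concatenate the second-to-last term with the last: HH·F = HHF, F·HHF = FHHF, …
Continuing: FHHFHHFFHHF · HHFFHHFFHHFHHFFHHF gives term 8.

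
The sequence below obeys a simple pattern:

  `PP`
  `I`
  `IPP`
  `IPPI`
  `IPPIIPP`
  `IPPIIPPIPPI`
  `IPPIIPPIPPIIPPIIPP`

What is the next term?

From term 3 onward, concatenate the last term with the second-to-last: I·PP = IPP, IPP·I = IPPI, …
Continuing: IPPIIPPIPPIIPPIIPP · IPPIIPPIPPI gives term 8.

IPPIIPPIPPIIPPIIPPIPPIIPPIPPI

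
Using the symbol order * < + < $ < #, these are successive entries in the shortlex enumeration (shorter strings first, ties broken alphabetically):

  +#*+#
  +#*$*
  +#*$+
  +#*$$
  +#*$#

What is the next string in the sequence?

+#*#*

Treat +#*$# as a base-4 numeral over the given alphabet and add one, carrying through any trailing #'s.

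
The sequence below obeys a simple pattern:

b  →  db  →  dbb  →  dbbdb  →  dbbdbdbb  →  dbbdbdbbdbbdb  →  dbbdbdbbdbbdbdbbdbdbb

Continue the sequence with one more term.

dbbdbdbbdbbdbdbbdbdbbdbbdbdbbdbbdb

This is a Fibonacci-style word recurrence s(k) = s(k−1)·s(k−2): e.g. db·b = dbb.
So term 8 is dbbdbdbbdbbdbdbbdbdbb·dbbdbdbbdbbdb.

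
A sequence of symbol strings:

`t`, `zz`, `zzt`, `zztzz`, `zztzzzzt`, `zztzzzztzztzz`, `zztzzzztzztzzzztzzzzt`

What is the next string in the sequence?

zztzzzztzztzzzztzzzztzztzzzztzztzz

This is a Fibonacci-style word recurrence s(k) = s(k−1)·s(k−2): e.g. zz·t = zzt.
The next term joins zztzzzztzztzzzztzzzzt and zztzzzztzztzz.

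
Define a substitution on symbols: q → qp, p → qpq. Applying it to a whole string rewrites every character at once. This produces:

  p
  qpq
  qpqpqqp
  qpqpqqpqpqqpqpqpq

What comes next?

qpqpqqpqpqqpqpqpqqpqpqqpqpqpqqpqpqqpqpqqp

φ(qpqpqqpqpqqpqpqpq) expands symbol-by-symbol to qp qpq qp qpq qp qp qpq qp qpq qp qp qpq qp qpq qp qpq qp; joining the 17 pieces gives the next term.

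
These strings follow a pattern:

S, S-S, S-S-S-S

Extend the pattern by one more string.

Each string is two copies of the previous one joined by '-'.
One more doubling of S-S-S-S gives the answer.

S-S-S-S-S-S-S-S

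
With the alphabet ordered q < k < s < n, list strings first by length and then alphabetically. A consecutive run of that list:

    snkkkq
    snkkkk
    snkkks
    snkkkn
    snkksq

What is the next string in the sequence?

The successor of snkksq increments the rightmost position that isn't already n and resets every position after it to q.

snkksk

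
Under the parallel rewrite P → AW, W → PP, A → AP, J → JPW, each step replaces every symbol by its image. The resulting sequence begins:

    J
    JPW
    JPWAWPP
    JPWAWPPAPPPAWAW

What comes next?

JPWAWPPAPPPAWAWAPAWAWAWAPPPAPPP

Applying the rule to each of the 15 symbols of JPWAWPPAPPPAWAW gives the pieces JPW AW PP AP PP AW AW AP AW AW AW AP PP AP PP, which concatenate to the answer.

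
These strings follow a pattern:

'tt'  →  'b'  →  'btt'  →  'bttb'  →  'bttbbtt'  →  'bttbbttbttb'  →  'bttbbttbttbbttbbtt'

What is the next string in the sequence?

This is a Fibonacci-style word recurrence s(k) = s(k−1)·s(k−2): e.g. b·tt = btt.
Continuing: bttbbttbttbbttbbtt · bttbbttbttb gives term 8.

bttbbttbttbbttbbttbttbbttbttb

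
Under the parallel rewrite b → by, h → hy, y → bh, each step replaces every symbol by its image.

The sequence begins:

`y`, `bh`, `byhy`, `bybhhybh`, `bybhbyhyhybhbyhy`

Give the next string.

Rewriting the 16 symbols of bybhbyhyhybhbyhy one by one yields by bh by hy by bh hy bh hy bh by hy by bh hy bh; concatenated:

bybhbyhybybhhybhhybhbyhybybhhybh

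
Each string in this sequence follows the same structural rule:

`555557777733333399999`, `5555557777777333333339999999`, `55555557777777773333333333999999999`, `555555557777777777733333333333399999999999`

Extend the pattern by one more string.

5555555557777777777777333333333333339999999999999

Each string has the form 5^{n+2} 7^{2n-1} 3^{2n} 9^{2n-1}, where the shown terms are n = 3, 4, 5, 6.
For the next term, n = 7, so the run lengths are 9, 13, 14, 13.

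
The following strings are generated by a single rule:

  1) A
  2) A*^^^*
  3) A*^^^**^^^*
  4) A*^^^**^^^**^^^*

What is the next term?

The strings grow by a fixed suffix *^^^* each time.
Applying this once more to A*^^^**^^^**^^^*:

A*^^^**^^^**^^^**^^^*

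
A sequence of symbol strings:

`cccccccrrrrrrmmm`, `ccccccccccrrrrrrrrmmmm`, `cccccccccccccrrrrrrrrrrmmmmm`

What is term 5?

Term n consists of 3n-2 c's, followed by 2n r's, followed by n m's, where the shown terms are n = 3, 4, 5.
For term 5, n = 7, so the run lengths are 19, 14, 7.

cccccccccccccccccccrrrrrrrrrrrrrrmmmmmmm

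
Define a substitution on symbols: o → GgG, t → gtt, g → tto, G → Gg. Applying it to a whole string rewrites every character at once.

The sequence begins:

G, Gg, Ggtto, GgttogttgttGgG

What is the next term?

GgttogttgttGgGttogttgttttogttgttGgttoGg

φ(GgttogttgttGgG) expands symbol-by-symbol to Gg tto gtt gtt GgG tto gtt gtt tto gtt gtt Gg tto Gg; joining the 14 pieces gives the next term.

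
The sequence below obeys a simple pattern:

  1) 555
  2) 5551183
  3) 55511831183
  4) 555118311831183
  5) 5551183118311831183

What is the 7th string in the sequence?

Every step adds 1183 to the end: s(k+1) = s(k)·1183.
From 5551183118311831183, 2 further steps: 5551183118311831183 → 55511831183118311831183 → (answer).

555118311831183118311831183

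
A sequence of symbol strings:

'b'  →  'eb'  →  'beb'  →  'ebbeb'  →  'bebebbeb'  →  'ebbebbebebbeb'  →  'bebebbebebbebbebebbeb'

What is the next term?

ebbebbebebbebbebebbebebbebbebebbeb

Each term (from the third on) is the two preceding terms concatenated in order: term 3 = b·eb = beb.
Continuing: ebbebbebebbeb · bebebbebebbebbebebbeb gives term 8.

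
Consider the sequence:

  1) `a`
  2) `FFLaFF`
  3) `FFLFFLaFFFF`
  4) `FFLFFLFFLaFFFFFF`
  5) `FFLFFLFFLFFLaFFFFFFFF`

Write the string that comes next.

FFLFFLFFLFFLFFLaFFFFFFFFFF

s(k+1) = FFL·s(k)·FF, so each term gains FFL as a prefix and FF as a suffix.
One more step from FFLFFLFFLFFLaFFFFFFFF gives the answer.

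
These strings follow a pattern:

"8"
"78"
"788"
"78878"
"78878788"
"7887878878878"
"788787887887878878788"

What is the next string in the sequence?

This is a Fibonacci-style word recurrence s(k) = s(k−1)·s(k−2): e.g. 78·8 = 788.
The next term joins 788787887887878878788 and 7887878878878.

7887878878878788787887887878878878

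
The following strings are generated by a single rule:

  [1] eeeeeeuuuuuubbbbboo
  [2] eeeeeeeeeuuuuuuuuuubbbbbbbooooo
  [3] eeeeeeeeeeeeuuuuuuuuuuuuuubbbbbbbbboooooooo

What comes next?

eeeeeeeeeeeeeeeuuuuuuuuuuuuuuuuuubbbbbbbbbbbooooooooooo

Each string has the form e^{3n+3} u^{4n+2} b^{2n+3} o^{3n-1} (n = 1, 2, …).
At n = 4 the blocks have lengths 15, 18, 11, 11.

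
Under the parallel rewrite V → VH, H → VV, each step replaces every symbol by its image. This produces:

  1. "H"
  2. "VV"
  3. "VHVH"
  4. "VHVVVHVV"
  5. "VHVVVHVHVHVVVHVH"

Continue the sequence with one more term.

Rewriting the 16 symbols of VHVVVHVHVHVVVHVH one by one yields VH VV VH VH VH VV VH VV VH VV VH VH VH VV VH VV; concatenated:

VHVVVHVHVHVVVHVVVHVVVHVHVHVVVHVV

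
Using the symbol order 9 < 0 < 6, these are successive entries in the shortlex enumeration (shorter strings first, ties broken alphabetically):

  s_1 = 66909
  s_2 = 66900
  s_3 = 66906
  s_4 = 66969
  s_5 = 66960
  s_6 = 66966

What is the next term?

Treat 66966 as a base-3 numeral over the given alphabet and add one, carrying through any trailing 6's.

66099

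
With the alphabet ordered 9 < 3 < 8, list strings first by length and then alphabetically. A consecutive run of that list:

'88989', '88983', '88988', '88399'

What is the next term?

88393

Treat 88399 as a base-3 numeral over the given alphabet and add one, carrying through any trailing 8's.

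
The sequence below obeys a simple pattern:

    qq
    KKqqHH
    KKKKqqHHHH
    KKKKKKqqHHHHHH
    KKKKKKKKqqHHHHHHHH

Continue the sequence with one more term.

Each term wraps the previous one in KK on the left and HH on the right.
One more step from KKKKKKKKqqHHHHHHHH gives the answer.

KKKKKKKKKKqqHHHHHHHHHH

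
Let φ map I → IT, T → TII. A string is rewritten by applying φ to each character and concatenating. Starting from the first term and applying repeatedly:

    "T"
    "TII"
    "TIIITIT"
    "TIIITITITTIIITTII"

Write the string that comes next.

Applying the rule to each of the 17 symbols of TIIITITITTIIITTII gives the pieces TII IT IT IT TII IT TII IT TII TII IT IT IT TII TII IT IT, which concatenate to the answer.

TIIITITITTIIITTIIITTIITIIITITITTIITIIITIT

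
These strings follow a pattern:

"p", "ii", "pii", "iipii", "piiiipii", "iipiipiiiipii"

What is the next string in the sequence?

piiiipiiiipiipiiiipii

From term 3 onward, concatenate the second-to-last term with the last: p·ii = pii, ii·pii = iipii, …
The next term joins piiiipii and iipiipiiiipii.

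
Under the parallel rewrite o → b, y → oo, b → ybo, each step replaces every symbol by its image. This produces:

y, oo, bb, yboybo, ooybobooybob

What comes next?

Rewriting each symbol of ooybobooybob: o→b, o→b, y→oo, b→ybo, o→b, b→ybo, o→b, o→b, y→oo, b→ybo, o→b, b→ybo, which concatenates to b b oo ybo b ybo b b oo ybo b ybo.

bbooybobybobbooybobybo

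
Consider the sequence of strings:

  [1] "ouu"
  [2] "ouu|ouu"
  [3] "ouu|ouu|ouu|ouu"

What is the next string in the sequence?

Each string is two copies of the previous one joined by '|'.
So the next term is two copies of ouu|ouu|ouu|ouu with '|' between the halves.

ouu|ouu|ouu|ouu|ouu|ouu|ouu|ouu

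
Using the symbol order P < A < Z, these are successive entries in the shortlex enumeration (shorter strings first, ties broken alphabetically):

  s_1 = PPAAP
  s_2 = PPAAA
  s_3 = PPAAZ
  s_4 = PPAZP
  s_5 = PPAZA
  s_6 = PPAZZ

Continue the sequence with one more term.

PPZPP

Find the rightmost character of PPAZZ below Z, bump it to the next letter, and reset everything to its right to P.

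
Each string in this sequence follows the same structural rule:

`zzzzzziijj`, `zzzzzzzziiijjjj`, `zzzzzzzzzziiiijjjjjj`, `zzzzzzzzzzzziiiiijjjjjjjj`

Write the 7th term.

Term n consists of 2n+2 z's, followed by n i's, followed by 2n-2 j's, where the shown terms are n = 2, 3, 4, 5.
At n = 8 the blocks have lengths 18, 8, 14.

zzzzzzzzzzzzzzzzzziiiiiiiijjjjjjjjjjjjjj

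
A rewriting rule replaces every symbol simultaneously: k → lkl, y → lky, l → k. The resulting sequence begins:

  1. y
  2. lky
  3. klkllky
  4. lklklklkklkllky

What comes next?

Applying the rule to each of the 15 symbols of lklklklkklkllky gives the pieces k lkl k lkl k lkl k lkl lkl k lkl k k lkl lky, which concatenate to the answer.

klklklklklklklkllklklklkklkllky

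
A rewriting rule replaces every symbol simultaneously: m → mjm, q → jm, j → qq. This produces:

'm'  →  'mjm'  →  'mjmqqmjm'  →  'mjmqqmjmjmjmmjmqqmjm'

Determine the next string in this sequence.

Rewriting the 20 symbols of mjmqqmjmjmjmmjmqqmjm one by one yields mjm qq mjm jm jm mjm qq mjm qq mjm qq mjm mjm qq mjm jm jm mjm qq mjm; concatenated:

mjmqqmjmjmjmmjmqqmjmqqmjmqqmjmmjmqqmjmjmjmmjmqqmjm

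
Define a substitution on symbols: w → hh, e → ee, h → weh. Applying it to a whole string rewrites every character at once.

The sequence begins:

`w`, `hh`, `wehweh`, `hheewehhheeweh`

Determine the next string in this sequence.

Replace each of the 14 characters of hheewehhheeweh in place — weh weh ee ee hh ee weh weh weh ee ee hh ee weh — and concatenate.

wehweheeeehheewehwehweheeeehheeweh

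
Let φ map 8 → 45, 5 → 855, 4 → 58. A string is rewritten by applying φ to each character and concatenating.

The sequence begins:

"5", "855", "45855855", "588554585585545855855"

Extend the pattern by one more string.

φ(588554585585545855855) expands symbol-by-symbol to 855 45 45 855 855 58 855 45 855 855 45 855 855 58 855 45 855 855 45 855 855; joining the 21 pieces gives the next term.

8554545855855588554585585545855855588554585585545855855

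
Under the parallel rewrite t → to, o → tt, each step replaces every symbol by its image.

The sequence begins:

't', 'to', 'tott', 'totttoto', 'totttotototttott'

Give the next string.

Rewriting the 16 symbols of totttotototttott one by one yields to tt to to to tt to tt to tt to to to tt to to; concatenated:

totttotototttotttotttotototttoto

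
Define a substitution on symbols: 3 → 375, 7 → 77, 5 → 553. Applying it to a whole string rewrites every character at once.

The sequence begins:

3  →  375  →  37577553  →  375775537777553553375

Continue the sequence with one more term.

φ(375775537777553553375) expands symbol-by-symbol to 375 77 553 77 77 553 553 375 77 77 77 77 553 553 375 553 553 375 375 77 553; joining the 21 pieces gives the next term.

3757755377775535533757777777755355337555355337537577553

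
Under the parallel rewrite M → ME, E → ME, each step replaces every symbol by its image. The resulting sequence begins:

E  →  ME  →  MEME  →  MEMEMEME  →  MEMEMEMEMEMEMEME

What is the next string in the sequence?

MEMEMEMEMEMEMEMEMEMEMEMEMEMEMEME

Applying the rule to each of the 16 symbols of MEMEMEMEMEMEMEME gives the pieces ME ME ME ME ME ME ME ME ME ME ME ME ME ME ME ME, which concatenate to the answer.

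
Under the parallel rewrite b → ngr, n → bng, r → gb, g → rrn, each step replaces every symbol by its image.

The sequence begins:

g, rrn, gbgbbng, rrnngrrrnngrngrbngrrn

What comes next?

gbgbbngbngrrngbgbgbbngbngrrngbbngrrngbngrbngrrngbgbbng

φ(rrnngrrrnngrngrbngrrn) expands symbol-by-symbol to gb gb bng bng rrn gb gb gb bng bng rrn gb bng rrn gb ngr bng rrn gb gb bng; joining the 21 pieces gives the next term.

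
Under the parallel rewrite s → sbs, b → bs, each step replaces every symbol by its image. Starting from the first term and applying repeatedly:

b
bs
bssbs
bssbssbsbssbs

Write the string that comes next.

bssbssbsbssbssbsbssbsbssbssbsbssbs

Replace each of the 13 characters of bssbssbsbssbs in place — bs sbs sbs bs sbs sbs bs sbs bs sbs sbs bs sbs — and concatenate.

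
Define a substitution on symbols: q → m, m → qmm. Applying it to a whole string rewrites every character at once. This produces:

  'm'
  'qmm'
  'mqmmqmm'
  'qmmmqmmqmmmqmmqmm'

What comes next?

Replace each of the 17 characters of qmmmqmmqmmmqmmqmm in place — m qmm qmm qmm m qmm qmm m qmm qmm qmm m qmm qmm m qmm qmm — and concatenate.

mqmmqmmqmmmqmmqmmmqmmqmmqmmmqmmqmmmqmmqmm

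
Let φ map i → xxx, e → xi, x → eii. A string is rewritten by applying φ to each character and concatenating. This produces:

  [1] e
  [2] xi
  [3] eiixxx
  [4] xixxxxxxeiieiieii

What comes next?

Rewriting the 17 symbols of xixxxxxxeiieiieii one by one yields eii xxx eii eii eii eii eii eii xi xxx xxx xi xxx xxx xi xxx xxx; concatenated:

eiixxxeiieiieiieiieiieiixixxxxxxxixxxxxxxixxxxxx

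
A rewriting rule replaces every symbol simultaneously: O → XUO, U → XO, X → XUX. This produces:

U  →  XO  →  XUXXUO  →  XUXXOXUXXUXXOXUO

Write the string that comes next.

Rewriting the 16 symbols of XUXXOXUXXUXXOXUO one by one yields XUX XO XUX XUX XUO XUX XO XUX XUX XO XUX XUX XUO XUX XO XUO; concatenated:

XUXXOXUXXUXXUOXUXXOXUXXUXXOXUXXUXXUOXUXXOXUO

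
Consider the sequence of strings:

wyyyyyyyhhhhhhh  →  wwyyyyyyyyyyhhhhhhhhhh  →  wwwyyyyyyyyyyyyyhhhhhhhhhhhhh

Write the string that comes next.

wwwwyyyyyyyyyyyyyyyyhhhhhhhhhhhhhhhh

The n-th term is n-1 w's then 3n+1 y's then 3n+1 h's, where the shown terms are n = 2, 3, 4.
Setting n = 5 gives 4, 16, 16 characters in each block.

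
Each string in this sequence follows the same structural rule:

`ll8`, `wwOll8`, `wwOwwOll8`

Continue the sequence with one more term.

wwOwwOwwOll8

The strings grow by a fixed prefix wwO each time.
So the next term is wwO·wwOwwOll8.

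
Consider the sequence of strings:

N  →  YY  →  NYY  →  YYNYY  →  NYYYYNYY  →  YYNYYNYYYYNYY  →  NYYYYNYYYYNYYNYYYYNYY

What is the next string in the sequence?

This is a Fibonacci-style word recurrence s(k) = s(k−2)·s(k−1): e.g. N·YY = NYY.
Continuing: YYNYYNYYYYNYY · NYYYYNYYYYNYYNYYYYNYY gives term 8.

YYNYYNYYYYNYYNYYYYNYYYYNYYNYYYYNYY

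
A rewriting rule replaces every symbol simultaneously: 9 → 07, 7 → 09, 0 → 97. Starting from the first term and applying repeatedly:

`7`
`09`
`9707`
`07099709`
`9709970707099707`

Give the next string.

Rewriting the 16 symbols of 9709970707099707 one by one yields 07 09 97 07 07 09 97 09 97 09 97 07 07 09 97 09; concatenated:

07099707070997099709970707099709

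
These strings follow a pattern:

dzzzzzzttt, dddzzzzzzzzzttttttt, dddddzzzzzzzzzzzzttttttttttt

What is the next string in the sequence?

dddddddzzzzzzzzzzzzzzzttttttttttttttt

Reading off run lengths: d runs 1, 3, 5; z runs 6, 9, 12; t runs 3, 7, 11 — each is linear in n (n = 1, 2, …).
For the next term, n = 4, so the run lengths are 7, 15, 15.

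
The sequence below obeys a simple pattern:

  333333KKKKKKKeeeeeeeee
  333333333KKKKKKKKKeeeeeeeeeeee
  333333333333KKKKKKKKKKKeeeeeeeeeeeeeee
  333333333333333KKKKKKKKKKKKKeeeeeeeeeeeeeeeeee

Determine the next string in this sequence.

333333333333333333KKKKKKKKKKKKKKKeeeeeeeeeeeeeeeeeeeee

Term n consists of 3n 3's, followed by 2n+3 K's, followed by 3n+3 e's, where the shown terms are n = 2, 3, 4, 5.
For the next term, n = 6, so the run lengths are 18, 15, 21.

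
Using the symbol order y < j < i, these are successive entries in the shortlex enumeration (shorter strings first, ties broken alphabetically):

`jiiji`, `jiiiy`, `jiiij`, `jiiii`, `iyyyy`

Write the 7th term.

Continuing the enumeration 2 steps past iyyyy: iyyyy → iyyyj → (answer).

iyyyi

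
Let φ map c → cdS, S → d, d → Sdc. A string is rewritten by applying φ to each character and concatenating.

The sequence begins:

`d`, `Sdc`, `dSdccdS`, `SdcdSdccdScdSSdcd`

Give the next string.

Rewriting the 17 symbols of SdcdSdccdScdSSdcd one by one yields d Sdc cdS Sdc d Sdc cdS cdS Sdc d cdS Sdc d d Sdc cdS Sdc; concatenated:

dSdccdSSdcdSdccdScdSSdcdcdSSdcddSdccdSSdc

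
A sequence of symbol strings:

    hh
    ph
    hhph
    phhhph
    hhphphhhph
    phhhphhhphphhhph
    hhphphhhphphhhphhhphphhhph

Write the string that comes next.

This is a Fibonacci-style word recurrence s(k) = s(k−2)·s(k−1): e.g. hh·ph = hhph.
So term 8 is phhhphhhphphhhph·hhphphhhphphhhphhhphphhhph.

phhhphhhphphhhphhhphphhhphphhhphhhphphhhph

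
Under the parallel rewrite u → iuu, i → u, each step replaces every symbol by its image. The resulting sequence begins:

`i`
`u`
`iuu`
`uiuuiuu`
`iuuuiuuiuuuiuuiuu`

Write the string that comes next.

uiuuiuuiuuuiuuiuuuiuuiuuiuuuiuuiuuuiuuiuu

Replace each of the 17 characters of iuuuiuuiuuuiuuiuu in place — u iuu iuu iuu u iuu iuu u iuu iuu iuu u iuu iuu u iuu iuu — and concatenate.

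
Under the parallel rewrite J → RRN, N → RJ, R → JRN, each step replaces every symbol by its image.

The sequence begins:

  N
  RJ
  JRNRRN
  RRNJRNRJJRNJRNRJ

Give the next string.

JRNJRNRJRRNJRNRJJRNRRNRRNJRNRJRRNJRNRJJRNRRN

φ(RRNJRNRJJRNJRNRJ) expands symbol-by-symbol to JRN JRN RJ RRN JRN RJ JRN RRN RRN JRN RJ RRN JRN RJ JRN RRN; joining the 16 pieces gives the next term.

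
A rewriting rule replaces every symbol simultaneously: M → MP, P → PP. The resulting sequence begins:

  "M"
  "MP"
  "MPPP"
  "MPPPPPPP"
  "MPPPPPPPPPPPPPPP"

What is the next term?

Rewriting the 16 symbols of MPPPPPPPPPPPPPPP one by one yields MP PP PP PP PP PP PP PP PP PP PP PP PP PP PP PP; concatenated:

MPPPPPPPPPPPPPPPPPPPPPPPPPPPPPPP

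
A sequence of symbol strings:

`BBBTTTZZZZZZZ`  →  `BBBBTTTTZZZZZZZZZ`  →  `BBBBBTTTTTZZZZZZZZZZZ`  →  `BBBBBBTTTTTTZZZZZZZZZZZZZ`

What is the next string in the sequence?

The n-th term is n B's then n T's then 2n+1 Z's, where the shown terms are n = 3, 4, 5, 6.
At n = 7 the blocks have lengths 7, 7, 15.

BBBBBBBTTTTTTTZZZZZZZZZZZZZZZ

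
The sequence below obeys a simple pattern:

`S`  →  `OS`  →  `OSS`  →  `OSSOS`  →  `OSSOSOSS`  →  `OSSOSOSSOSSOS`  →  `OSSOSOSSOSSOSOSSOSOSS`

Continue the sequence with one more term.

From term 3 onward, concatenate the last term with the second-to-last: OS·S = OSS, OSS·OS = OSSOS, …
So term 8 is OSSOSOSSOSSOSOSSOSOSS·OSSOSOSSOSSOS.

OSSOSOSSOSSOSOSSOSOSSOSSOSOSSOSSOS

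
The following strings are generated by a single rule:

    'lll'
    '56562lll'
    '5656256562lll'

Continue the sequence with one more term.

The strings grow by a fixed prefix 56562 each time.
So the next term is 56562·5656256562lll.

565625656256562lll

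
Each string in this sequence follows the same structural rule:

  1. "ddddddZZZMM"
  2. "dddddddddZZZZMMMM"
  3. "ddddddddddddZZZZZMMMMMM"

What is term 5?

ddddddddddddddddddZZZZZZZMMMMMMMMMM

The n-th term is 3n+3 d's then n+2 Z's then 2n M's (n = 1, 2, …).
At n = 5 the blocks have lengths 18, 7, 10.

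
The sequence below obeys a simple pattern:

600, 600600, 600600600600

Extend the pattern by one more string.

Each string is two copies of the previous one concatenated.
So the next term is two copies of 600600600600.

600600600600600600600600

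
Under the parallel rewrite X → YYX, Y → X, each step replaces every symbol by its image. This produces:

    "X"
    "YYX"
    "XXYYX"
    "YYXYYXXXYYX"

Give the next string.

Rewriting each symbol of YYXYYXXXYYX: Y→X, Y→X, X→YYX, Y→X, Y→X, X→YYX, X→YYX, X→YYX, Y→X, Y→X, X→YYX, which concatenates to X X YYX X X YYX YYX YYX X X YYX.

XXYYXXXYYXYYXYYXXXYYX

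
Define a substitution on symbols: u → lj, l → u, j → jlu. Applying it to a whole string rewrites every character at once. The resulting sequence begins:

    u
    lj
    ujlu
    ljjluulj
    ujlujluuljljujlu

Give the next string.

φ(ujlujluuljljujlu) expands symbol-by-symbol to lj jlu u lj jlu u lj lj u jlu u jlu lj jlu u lj; joining the 16 pieces gives the next term.

ljjluuljjluuljljujluujluljjluulj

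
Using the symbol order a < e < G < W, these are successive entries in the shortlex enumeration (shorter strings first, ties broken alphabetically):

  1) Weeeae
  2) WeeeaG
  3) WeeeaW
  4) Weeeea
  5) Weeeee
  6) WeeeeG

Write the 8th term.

WeeeGa

Stepping forward 2 times from WeeeeG: WeeeeG → WeeeeW, then the target.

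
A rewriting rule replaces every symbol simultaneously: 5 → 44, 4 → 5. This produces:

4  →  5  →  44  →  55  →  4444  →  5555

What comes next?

Rewriting each symbol of 5555: 5→44, 5→44, 5→44, 5→44, which concatenates to 44 44 44 44.

44444444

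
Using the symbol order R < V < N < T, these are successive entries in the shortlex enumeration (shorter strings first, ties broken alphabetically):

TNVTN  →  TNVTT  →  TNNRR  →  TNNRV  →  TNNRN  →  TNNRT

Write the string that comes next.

TNNVR

The successor of TNNRT increments the rightmost position that isn't already T and resets every position after it to R.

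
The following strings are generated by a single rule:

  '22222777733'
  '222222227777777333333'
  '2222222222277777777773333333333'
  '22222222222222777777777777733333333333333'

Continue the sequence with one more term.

222222222222222227777777777777777333333333333333333

The n-th term is 3n+2 2's then 3n+1 7's then 4n-2 3's (n = 1, 2, …).
For the next term, n = 5, so the run lengths are 17, 16, 18.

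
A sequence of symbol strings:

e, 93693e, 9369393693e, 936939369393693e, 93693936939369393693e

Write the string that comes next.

The strings grow by a fixed prefix 93693 each time.
So the next term is 93693·93693936939369393693e.

9369393693936939369393693e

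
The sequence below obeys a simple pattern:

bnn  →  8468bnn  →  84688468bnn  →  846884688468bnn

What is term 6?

The strings grow by a fixed prefix 8468 each time.
From 846884688468bnn, 2 further steps: 846884688468bnn → 8468846884688468bnn → (answer).

84688468846884688468bnn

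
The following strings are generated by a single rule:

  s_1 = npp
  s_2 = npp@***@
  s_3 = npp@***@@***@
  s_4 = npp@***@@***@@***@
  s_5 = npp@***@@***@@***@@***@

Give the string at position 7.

Every step adds @***@ to the end: s(k+1) = s(k)·@***@.
From npp@***@@***@@***@@***@, 2 further steps: npp@***@@***@@***@@***@ → npp@***@@***@@***@@***@@***@ → (answer).

npp@***@@***@@***@@***@@***@@***@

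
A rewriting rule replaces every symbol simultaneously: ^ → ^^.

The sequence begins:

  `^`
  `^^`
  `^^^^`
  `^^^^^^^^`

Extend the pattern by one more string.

^^^^^^^^^^^^^^^^

Expanding ^^^^^^^^: ^→^^, ^→^^, ^→^^, ^→^^, ^→^^, ^→^^, ^→^^, ^→^^. Concatenated: ^^ ^^ ^^ ^^ ^^ ^^ ^^ ^^.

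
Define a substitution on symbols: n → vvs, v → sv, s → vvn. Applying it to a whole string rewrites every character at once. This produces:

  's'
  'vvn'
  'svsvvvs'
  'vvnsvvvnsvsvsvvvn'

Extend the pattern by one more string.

Rewriting the 17 symbols of vvnsvvvnsvsvsvvvn one by one yields sv sv vvs vvn sv sv sv vvs vvn sv vvn sv vvn sv sv sv vvs; concatenated:

svsvvvsvvnsvsvsvvvsvvnsvvvnsvvvnsvsvsvvvs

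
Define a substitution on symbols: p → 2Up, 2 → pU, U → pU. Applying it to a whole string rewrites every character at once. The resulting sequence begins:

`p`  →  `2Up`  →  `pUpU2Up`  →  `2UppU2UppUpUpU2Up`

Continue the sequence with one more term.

pUpU2Up2UppUpUpU2Up2UppU2UppU2UppUpUpU2Up

φ(2UppU2UppUpUpU2Up) expands symbol-by-symbol to pU pU 2Up 2Up pU pU pU 2Up 2Up pU 2Up pU 2Up pU pU pU 2Up; joining the 17 pieces gives the next term.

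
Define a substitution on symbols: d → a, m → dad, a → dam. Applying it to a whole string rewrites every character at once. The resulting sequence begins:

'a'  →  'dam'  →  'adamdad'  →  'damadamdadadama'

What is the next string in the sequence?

φ(damadamdadadama) expands symbol-by-symbol to a dam dad dam a dam dad a dam a dam a dam dad dam; joining the 15 pieces gives the next term.

adamdaddamadamdadadamadamadamdaddam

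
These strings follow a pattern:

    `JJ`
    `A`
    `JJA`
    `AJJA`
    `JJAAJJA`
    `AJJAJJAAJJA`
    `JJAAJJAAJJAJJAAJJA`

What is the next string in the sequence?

AJJAJJAAJJAJJAAJJAAJJAJJAAJJA

This is a Fibonacci-style word recurrence s(k) = s(k−2)·s(k−1): e.g. JJ·A = JJA.
The next term joins AJJAJJAAJJA and JJAAJJAAJJAJJAAJJA.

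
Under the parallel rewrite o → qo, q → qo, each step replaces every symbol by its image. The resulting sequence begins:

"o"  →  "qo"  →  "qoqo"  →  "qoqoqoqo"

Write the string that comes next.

Apply φ to qoqoqoqo symbol by symbol: q→qo, o→qo, q→qo, o→qo, q→qo, o→qo, q→qo, o→qo; joined: qo qo qo qo qo qo qo qo.

qoqoqoqoqoqoqoqo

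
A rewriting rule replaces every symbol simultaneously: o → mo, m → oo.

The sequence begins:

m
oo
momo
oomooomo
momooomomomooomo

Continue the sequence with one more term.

Rewriting the 16 symbols of momooomomomooomo one by one yields oo mo oo mo mo mo oo mo oo mo oo mo mo mo oo mo; concatenated:

oomooomomomooomooomooomomomooomo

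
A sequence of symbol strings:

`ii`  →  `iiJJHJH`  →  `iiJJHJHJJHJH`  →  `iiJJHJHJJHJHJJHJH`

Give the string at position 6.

iiJJHJHJJHJHJJHJHJJHJHJJHJH

Each term is the previous one with JJHJH appended.
From iiJJHJHJJHJHJJHJH, 2 further steps: iiJJHJHJJHJHJJHJH → iiJJHJHJJHJHJJHJHJJHJH → (answer).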